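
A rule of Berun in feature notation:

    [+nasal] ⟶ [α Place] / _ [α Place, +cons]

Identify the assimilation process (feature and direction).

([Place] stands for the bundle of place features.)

The shared variable α links the value of the place features (abbreviated [Place]) on the target to the same value on the neighbouring segment, so place is the feature that assimilates.
Since the environment is written after the underscore, the trigger follows the target; the direction is regressive.

regressive place assimilation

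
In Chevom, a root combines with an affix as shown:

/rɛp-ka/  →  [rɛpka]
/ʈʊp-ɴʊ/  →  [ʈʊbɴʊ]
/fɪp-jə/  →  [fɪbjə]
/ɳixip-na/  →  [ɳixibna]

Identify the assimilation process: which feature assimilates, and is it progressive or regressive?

Comparing underlying and surface forms, /p/ → [b] is the alternation; the neighbouring /ɴ/ is constant.
The change voiceless → voiced matches the voicing of the following /ɴ/, identifying this as voicing assimilation.
Place and manner are unchanged, so the assimilation is partial, not total.
The other alternating forms pattern the same way: /p/ → [b] before /j/ (voiceless → voiced, matching voiced); /p/ → [b] before /n/ (voiceless → voiced, matching voiced) — only voicing changes, and always toward the following segment.
No alternation appears in [rɛpka]: there the adjacent consonants already agree in voicing (/p/ and /k/ are both voiceless), so this form is consistent with the same rule.
The trigger is the following segment, so the direction is regressive (anticipatory).

regressive voicing assimilation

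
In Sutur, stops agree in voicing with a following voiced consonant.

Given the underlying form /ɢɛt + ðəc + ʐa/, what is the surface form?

[ɢɛdðəɟʐa]

The rule targets /t/ (voiceless alveolar stop), which sits before the trigger /ð/ (voiced).
Changing only its voicing to voiced gives [d] — the voiced alveolar stop.
At the second juncture, /c/ likewise becomes [ɟ] adjacent to /ʐ/.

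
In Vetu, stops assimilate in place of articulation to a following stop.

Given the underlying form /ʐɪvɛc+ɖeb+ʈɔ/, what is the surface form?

[ʐɪvɛʈɖeɖʈɔ]

The rule targets /c/ (voiceless palatal stop), which sits before the trigger /ɖ/ (retroflex).
Changing only its place to retroflex gives [ʈ] — the voiceless retroflex stop.
The same rule applies at the second boundary: /b/ → [ɖ] next to /ʈ/.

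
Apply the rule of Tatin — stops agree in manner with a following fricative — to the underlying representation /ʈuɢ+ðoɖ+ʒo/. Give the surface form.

[ʈuʁðoʐʒo]

/ɢ/ is a voiced uvular stop. The following trigger /ð/ is a fricative, so /ɢ/ must become a fricative as well.
The voiced uvular fricative is [ʁ], so /ɢ/ → [ʁ].
The same rule applies at the second boundary: /ɖ/ → [ʐ] next to /ʒ/.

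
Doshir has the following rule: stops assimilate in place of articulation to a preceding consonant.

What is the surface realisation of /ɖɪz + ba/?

[ɖɪzda]

/b/ is a voiced bilabial stop. The preceding trigger /z/ is alveolar, so /b/ must become alveolar as well.
A voiced alveolar stop is [d], so the surface segment is [d].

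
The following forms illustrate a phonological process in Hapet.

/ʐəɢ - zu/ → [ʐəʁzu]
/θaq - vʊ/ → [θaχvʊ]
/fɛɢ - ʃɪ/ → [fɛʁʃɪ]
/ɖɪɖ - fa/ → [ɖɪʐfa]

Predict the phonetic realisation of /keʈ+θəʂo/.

The data show regressive manner assimilation: /ɢ/ → [ʁ] before /z/; /q/ → [χ] before /v/; /ɢ/ → [ʁ] before /ʃ/; /ɖ/ → [ʐ] before /f/. In each pair only manner changes, matching the following consonant, while place and voice stay constant.
The rule targets /ʈ/ (voiceless retroflex stop), which sits before the trigger /θ/ (fricative).
The voiceless retroflex fricative is [ʂ], so /ʈ/ → [ʂ].

[keʂθəʂo]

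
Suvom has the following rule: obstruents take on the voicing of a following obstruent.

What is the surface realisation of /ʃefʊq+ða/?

[ʃefʊɢða]

The rule targets /q/ (voiceless uvular stop), which sits before the trigger /ð/ (voiced).
The voiced uvular stop is [ɢ], so /q/ → [ɢ].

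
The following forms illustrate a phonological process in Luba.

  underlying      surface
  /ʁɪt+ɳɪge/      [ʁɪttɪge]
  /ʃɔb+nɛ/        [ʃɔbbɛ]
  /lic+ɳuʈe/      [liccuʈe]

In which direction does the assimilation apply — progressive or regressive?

progressive

Comparing underlying and surface forms, /ɳ/ → [t] is the alternation; the neighbouring /t/ is constant.
The output [t] is identical to the trigger /t/ — every feature (place, manner, voicing) has been copied — so this is total assimilation.
The remaining alternations confirm this: /n/ → [b] after /b/; /ɳ/ → [c] after /c/ — in each case the output is a copy of the preceding consonant.
Since the segment that changes follows the conditioning segment, the assimilation is progressive.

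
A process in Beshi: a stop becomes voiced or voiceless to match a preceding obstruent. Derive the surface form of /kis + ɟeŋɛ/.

[kisceŋɛ]

/ɟ/ is a voiced palatal stop. The preceding trigger /s/ is voiceless, so /ɟ/ must become voiceless as well.
Changing only its voicing to voiceless gives [c] — the voiceless palatal stop.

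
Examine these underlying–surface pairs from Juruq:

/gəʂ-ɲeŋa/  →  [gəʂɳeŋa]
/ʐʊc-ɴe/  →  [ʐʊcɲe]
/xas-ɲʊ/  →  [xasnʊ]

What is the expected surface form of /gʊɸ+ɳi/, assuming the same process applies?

[gʊɸmi]

The data show progressive place assimilation: /ɲ/ → [ɳ] after /ʂ/; /ɴ/ → [ɲ] after /c/; /ɲ/ → [n] after /s/. In each pair only place changes, matching the preceding consonant, while manner and voice stay constant.
/ɳ/ is a voiced retroflex nasal. The preceding trigger /ɸ/ is bilabial, so /ɳ/ must become bilabial as well.
A voiced bilabial nasal is [m], so the surface segment is [m].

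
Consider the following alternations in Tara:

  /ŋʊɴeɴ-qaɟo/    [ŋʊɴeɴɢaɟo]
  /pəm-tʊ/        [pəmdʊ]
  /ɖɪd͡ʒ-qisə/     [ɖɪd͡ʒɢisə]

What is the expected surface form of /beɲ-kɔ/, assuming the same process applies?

The data show progressive voicing assimilation: /q/ → [ɢ] after /ɴ/; /t/ → [d] after /m/; /q/ → [ɢ] after /d͡ʒ/. In each pair only voicing changes, matching the preceding consonant, while place and manner stay constant.
/k/ is a voiceless velar stop. The preceding trigger /ɲ/ is voiced, so /k/ must become voiced as well.
The voiced velar stop is [g], so /k/ → [g].

[beɲgɔ]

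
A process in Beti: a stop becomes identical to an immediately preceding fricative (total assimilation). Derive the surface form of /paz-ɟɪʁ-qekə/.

[pazzɪʁʁekə]

/ɟ/ is the segment targeted by the rule; it sits immediately after /z/, so it assimilates completely and surfaces as [z].
At the second juncture, /q/ likewise becomes [ʁ] adjacent to /ʁ/.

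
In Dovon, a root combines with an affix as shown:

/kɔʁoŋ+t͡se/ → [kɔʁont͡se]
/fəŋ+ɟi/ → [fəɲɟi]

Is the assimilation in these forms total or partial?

Underlying /ŋ/ is realised as [n] next to /t͡s/; /t͡s/ itself does not change.
/ŋ/ is velar while /t͡s/ is alveolar; the output [n] is alveolar, matching the trigger — so the feature that spreads is place.
Manner and voice are unchanged, so the assimilation is partial, not total.
The other alternating form patterns the same way: /ŋ/ → [ɲ] before /ɟ/ (velar → palatal, matching palatal) — only place changes, and always toward the following segment.

partial assimilation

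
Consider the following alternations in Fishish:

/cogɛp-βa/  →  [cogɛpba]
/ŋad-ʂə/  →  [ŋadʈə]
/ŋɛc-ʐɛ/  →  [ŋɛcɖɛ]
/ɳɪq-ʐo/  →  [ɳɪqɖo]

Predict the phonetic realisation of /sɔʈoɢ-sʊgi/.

The data show progressive manner assimilation: /β/ → [b] after /p/; /ʂ/ → [ʈ] after /d/; /ʐ/ → [ɖ] after /c/; /ʐ/ → [ɖ] after /q/. In each pair only manner changes, matching the preceding consonant, while place and voice stay constant.
The rule targets /s/ (voiceless alveolar fricative), which sits after the trigger /ɢ/ (stop).
A voiceless alveolar stop is [t], so the surface segment is [t].

[sɔʈoɢtʊgi]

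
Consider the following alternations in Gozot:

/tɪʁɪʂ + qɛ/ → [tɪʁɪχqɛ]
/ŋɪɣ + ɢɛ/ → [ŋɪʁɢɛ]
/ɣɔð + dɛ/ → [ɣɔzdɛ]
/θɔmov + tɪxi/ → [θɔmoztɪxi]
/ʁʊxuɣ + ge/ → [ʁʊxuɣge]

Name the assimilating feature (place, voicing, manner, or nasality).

place

Underlying /ʂ/ is realised as [χ] next to /q/; /q/ itself does not change.
/ʂ/ is retroflex while /q/ is uvular; the output [χ] is uvular, matching the trigger — so the feature that spreads is place.
Checking the remaining alternations: /ɣ/ → [ʁ] before /ɢ/ (velar → uvular, matching uvular); /ð/ → [z] before /d/ (dental → alveolar, matching alveolar); /v/ → [z] before /t/ (labiodental → alveolar, matching alveolar) — only place changes, and always toward the following segment.
Nothing changes in [ʁʊxuɣge]: there the adjacent consonants already agree in place (/ɣ/ and /g/ are both velar), so this form is consistent with the same rule.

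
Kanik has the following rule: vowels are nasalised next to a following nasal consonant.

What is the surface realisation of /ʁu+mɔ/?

/u/ sits next to the nasal /m/ and is therefore nasalised to [ũ].

[ʁũmɔ]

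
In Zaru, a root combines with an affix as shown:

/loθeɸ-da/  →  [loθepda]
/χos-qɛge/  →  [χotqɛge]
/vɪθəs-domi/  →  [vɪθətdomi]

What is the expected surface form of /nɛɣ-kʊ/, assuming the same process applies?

[nɛgkʊ]

The data show regressive manner assimilation: /ɸ/ → [p] before /d/; /s/ → [t] before /q/; /s/ → [t] before /d/. In each pair only manner changes, matching the following consonant, while place and voice stay constant.
The rule targets /ɣ/ (voiced velar fricative), which sits before the trigger /k/ (stop).
The voiced velar stop is [g], so /ɣ/ → [g].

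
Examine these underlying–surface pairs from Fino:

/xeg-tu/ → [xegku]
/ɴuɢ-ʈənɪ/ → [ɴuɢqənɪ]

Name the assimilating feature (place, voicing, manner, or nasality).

place

Underlying /t/ is realised as [k] next to /g/; /g/ itself does not change.
/t/ is alveolar while /g/ is velar; the output [k] is velar, matching the trigger — so the feature that spreads is place.
The same holds elsewhere in the data: /ʈ/ → [q] after /ɢ/ (retroflex → uvular, matching uvular) — only place changes, and always toward the preceding segment.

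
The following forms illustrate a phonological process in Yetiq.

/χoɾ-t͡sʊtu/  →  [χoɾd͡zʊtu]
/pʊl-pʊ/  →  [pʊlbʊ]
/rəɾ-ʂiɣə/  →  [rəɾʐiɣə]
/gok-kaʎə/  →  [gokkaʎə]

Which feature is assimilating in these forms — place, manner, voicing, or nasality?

voicing

Comparing underlying and surface forms, /t͡s/ → [d͡z] is the alternation; the neighbouring /ɾ/ is constant.
The change voiceless → voiced matches the voicing of the preceding /ɾ/, identifying this as voicing assimilation.
The same holds elsewhere in the data: /p/ → [b] after /l/ (voiceless → voiced, matching voiced); /ʂ/ → [ʐ] after /ɾ/ (voiceless → voiced, matching voiced) — only voicing changes, and always toward the preceding segment.
Nothing changes in [gokkaʎə]: there the adjacent consonants already agree in voicing (/k/ and /k/ are both voiceless), so this form is consistent with the same rule.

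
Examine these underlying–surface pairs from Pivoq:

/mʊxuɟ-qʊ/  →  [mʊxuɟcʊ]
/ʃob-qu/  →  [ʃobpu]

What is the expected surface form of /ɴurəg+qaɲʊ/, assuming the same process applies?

[ɴurəgkaɲʊ]

The data show progressive place assimilation: /q/ → [c] after /ɟ/; /q/ → [p] after /b/. In each pair only place changes, matching the preceding consonant, while manner and voice stay constant.
The rule targets /q/ (voiceless uvular stop), which sits after the trigger /g/ (velar).
Changing only its place to velar gives [k] — the voiceless velar stop.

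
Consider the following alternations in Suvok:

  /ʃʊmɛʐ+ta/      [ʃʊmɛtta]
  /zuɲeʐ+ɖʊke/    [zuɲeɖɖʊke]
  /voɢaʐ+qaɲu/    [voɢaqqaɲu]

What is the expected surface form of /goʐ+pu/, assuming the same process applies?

The data show regressive total assimilation (/ʐ/ → [t] before /t/; /ʐ/ → [ɖ] before /ɖ/; /ʐ/ → [q] before /q/): in every case the target segment becomes identical to its following neighbour, copying more than a single feature.
/ʐ/ is the segment targeted by the rule; it sits immediately before /p/, so it assimilates completely and surfaces as [p].

[goppu]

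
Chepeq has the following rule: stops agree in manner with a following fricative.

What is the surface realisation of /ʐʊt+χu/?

[ʐʊsχu]

/t/ is a voiceless alveolar stop. The following trigger /χ/ is a fricative, so /t/ must become a fricative as well.
The voiceless alveolar fricative is [s], so /t/ → [s].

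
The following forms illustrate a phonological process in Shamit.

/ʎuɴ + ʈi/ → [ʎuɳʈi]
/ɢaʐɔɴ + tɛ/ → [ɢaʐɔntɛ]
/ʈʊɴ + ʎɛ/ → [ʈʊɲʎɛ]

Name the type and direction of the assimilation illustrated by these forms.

The segment that alternates is /ɴ/, which surfaces as [ɳ] when adjacent to /ʈ/.
The change uvular → retroflex matches the place of the following /ʈ/, identifying this as place assimilation.
Manner and voice are unchanged, so the assimilation is partial, not total.
Checking the remaining alternations: /ɴ/ → [n] before /t/ (uvular → alveolar, matching alveolar); /ɴ/ → [ɲ] before /ʎ/ (uvular → palatal, matching palatal) — only place changes, and always toward the following segment.
Since the segment that changes precedes the conditioning segment, the assimilation is regressive.

regressive place assimilation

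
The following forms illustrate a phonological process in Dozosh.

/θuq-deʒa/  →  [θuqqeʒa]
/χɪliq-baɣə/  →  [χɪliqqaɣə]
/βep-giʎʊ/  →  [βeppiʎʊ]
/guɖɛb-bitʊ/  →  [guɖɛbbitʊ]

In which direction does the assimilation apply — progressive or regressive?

progressive

Underlying /d/ is realised as [q] next to /q/; /q/ itself does not change.
The output [q] is identical to the trigger /q/ — every feature (place, manner, voicing) has been copied — so this is total assimilation.
The remaining alternations confirm this: /b/ → [q] after /q/; /g/ → [p] after /p/ — in each case the output is a copy of the preceding consonant.
In [guɖɛbbitʊ] the two consonants at the boundary are already identical (/b/ + /b/), so the rule applies vacuously and nothing changes.
The trigger is the preceding segment, so the direction is progressive (perseverative).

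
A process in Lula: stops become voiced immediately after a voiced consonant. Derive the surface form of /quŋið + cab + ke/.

/c/ is a voiceless palatal stop. The preceding trigger /ð/ is voiced, so /c/ must become voiced as well.
A voiced palatal stop is [ɟ], so the surface segment is [ɟ].
At the second juncture, /k/ likewise becomes [g] adjacent to /b/.

[quŋiðɟabge]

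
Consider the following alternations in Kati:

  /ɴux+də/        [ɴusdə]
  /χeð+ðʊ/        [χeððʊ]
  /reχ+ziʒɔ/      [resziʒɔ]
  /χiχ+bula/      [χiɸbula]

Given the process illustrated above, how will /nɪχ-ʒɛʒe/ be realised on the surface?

The data show regressive place assimilation: /x/ → [s] before /d/; /χ/ → [s] before /z/; /χ/ → [ɸ] before /b/. In each pair only place changes, matching the following consonant, while manner and voice stay constant.
Nothing changes in [χeððʊ]: there the adjacent consonants already agree in place (/ð/ and /ð/ are both dental), so this form is consistent with the same rule.
The rule targets /χ/ (voiceless uvular fricative), which sits before the trigger /ʒ/ (postalveolar).
Changing only its place to postalveolar gives [ʃ] — the voiceless postalveolar fricative.

[nɪʃʒɛʒe]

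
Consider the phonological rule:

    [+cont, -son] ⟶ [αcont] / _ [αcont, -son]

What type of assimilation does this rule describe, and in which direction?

regressive manner assimilation

The rule copies [cont] (continuancy) from the environment onto the target fricatives; since [±cont] encodes the stop/fricative manner contrast, the assimilating dimension is manner.
The conditioning segment sits to the right of the focus bar, meaning the trigger follows the segment that changes — regressive assimilation.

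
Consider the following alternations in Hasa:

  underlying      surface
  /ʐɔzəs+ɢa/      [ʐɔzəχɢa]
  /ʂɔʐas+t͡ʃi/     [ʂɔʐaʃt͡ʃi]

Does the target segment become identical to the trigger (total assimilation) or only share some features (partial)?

Underlying /s/ is realised as [χ] next to /ɢ/; /ɢ/ itself does not change.
/s/ is alveolar while /ɢ/ is uvular; the output [χ] is uvular, matching the trigger — so the feature that spreads is place.
Manner and voice are unchanged, so the assimilation is partial, not total.
Checking the remaining alternation: /s/ → [ʃ] before /t͡ʃ/ (alveolar → postalveolar, matching postalveolar) — only place changes, and always toward the following segment.

partial assimilation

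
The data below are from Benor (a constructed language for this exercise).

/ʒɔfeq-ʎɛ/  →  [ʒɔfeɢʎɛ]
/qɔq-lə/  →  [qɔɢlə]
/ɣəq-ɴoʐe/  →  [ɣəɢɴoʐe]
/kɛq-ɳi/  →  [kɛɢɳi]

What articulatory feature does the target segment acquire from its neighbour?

The segment that alternates is /q/, which surfaces as [ɢ] when adjacent to /ʎ/.
The change voiceless → voiced matches the voicing of the following /ʎ/, identifying this as voicing assimilation.
The same holds elsewhere in the data: /q/ → [ɢ] before /l/ (voiceless → voiced, matching voiced); /q/ → [ɢ] before /ɴ/ (voiceless → voiced, matching voiced); /q/ → [ɢ] before /ɳ/ (voiceless → voiced, matching voiced) — only voicing changes, and always toward the following segment.

voicing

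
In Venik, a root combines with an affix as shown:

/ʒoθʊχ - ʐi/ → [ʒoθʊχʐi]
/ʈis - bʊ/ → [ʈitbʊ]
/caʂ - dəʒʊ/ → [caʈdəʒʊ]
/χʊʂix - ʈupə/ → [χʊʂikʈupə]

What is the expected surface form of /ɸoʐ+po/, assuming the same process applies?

The data show regressive manner assimilation: /s/ → [t] before /b/; /ʂ/ → [ʈ] before /d/; /x/ → [k] before /ʈ/. In each pair only manner changes, matching the following consonant, while place and voice stay constant.
Nothing changes in [ʒoθʊχʐi]: there the adjacent consonants already agree in manner (/χ/ and /ʐ/ are both fricatives), so this form is consistent with the same rule.
/ʐ/ is a voiced retroflex fricative. The following trigger /p/ is a stop, so /ʐ/ must become a stop as well.
A voiced retroflex stop is [ɖ], so the surface segment is [ɖ].

[ɸoɖpo]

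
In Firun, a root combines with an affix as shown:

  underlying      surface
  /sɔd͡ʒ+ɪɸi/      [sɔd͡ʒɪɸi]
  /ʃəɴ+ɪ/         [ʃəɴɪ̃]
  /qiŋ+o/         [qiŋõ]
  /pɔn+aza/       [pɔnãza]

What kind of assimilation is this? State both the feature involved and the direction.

The vowel /ɪ/ surfaces as nasalised [ɪ̃] next to the preceding nasal /ɴ/ — it has acquired the [+nasal] feature of its neighbour.
The other forms show the same pattern: /o/ → [õ] after /ŋ/; /a/ → [ã] after /n/ — each time a vowel is nasalised next to a preceding nasal.
No change occurs in [sɔd͡ʒɪɸi] because the vowel at the boundary is adjacent to an oral consonant, not a nasal (/ɪ/ next to /d͡ʒ/).
Because the conditioning nasal is to the left of the vowel that changes, the process is progressive (perseverative).

progressive nasality assimilation (vowel nasalisation)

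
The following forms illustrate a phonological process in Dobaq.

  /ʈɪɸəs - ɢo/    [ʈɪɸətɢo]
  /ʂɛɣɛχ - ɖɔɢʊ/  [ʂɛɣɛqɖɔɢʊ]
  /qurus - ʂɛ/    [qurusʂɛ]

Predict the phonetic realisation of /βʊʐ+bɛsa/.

[βʊɖbɛsa]

The data show regressive manner assimilation: /s/ → [t] before /ɢ/; /χ/ → [q] before /ɖ/. In each pair only manner changes, matching the following consonant, while place and voice stay constant.
Nothing changes in [qurusʂɛ]: there the adjacent consonants already agree in manner (/s/ and /ʂ/ are both fricatives), so this form is consistent with the same rule.
The rule targets /ʐ/ (voiced retroflex fricative), which sits before the trigger /b/ (stop).
The voiced retroflex stop is [ɖ], so /ʐ/ → [ɖ].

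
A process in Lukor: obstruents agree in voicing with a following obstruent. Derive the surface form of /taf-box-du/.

[tavboɣdu]

The rule targets /f/ (voiceless labiodental fricative), which sits before the trigger /b/ (voiced).
Changing only its voicing to voiced gives [v] — the voiced labiodental fricative.
The same rule applies at the second boundary: /x/ → [ɣ] next to /d/.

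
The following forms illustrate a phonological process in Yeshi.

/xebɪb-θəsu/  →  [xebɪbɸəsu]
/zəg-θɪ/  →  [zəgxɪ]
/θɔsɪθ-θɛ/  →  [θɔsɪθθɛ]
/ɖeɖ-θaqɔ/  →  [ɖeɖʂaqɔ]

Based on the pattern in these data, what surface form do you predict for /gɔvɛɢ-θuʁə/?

The data show progressive place assimilation: /θ/ → [ɸ] after /b/; /θ/ → [x] after /g/; /θ/ → [ʂ] after /ɖ/. In each pair only place changes, matching the preceding consonant, while manner and voice stay constant.
No alternation appears in [θɔsɪθθɛ]: there the adjacent consonants already agree in place (/θ/ and /θ/ are both dental), so this form is consistent with the same rule.
/θ/ is a voiceless dental fricative. The preceding trigger /ɢ/ is uvular, so /θ/ must become uvular as well.
Changing only its place to uvular gives [χ] — the voiceless uvular fricative.

[gɔvɛɢχuʁə]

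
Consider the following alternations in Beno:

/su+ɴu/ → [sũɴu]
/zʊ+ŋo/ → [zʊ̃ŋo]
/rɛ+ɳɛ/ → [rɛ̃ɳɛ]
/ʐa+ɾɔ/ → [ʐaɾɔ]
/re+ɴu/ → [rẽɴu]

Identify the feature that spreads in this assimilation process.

The vowel /u/ surfaces as nasalised [ũ] next to the following nasal /ɴ/ — it has acquired the [+nasal] feature of its neighbour.
Likewise in the remaining data: /ʊ/ → [ʊ̃] before /ŋ/; /ɛ/ → [ɛ̃] before /ɳ/; /e/ → [ẽ] before /ɴ/ — each time a vowel is nasalised next to a following nasal.
No change occurs in [ʐaɾɔ] because the vowel at the boundary is adjacent to an oral consonant, not a nasal (/a/ next to /ɾ/).

nasality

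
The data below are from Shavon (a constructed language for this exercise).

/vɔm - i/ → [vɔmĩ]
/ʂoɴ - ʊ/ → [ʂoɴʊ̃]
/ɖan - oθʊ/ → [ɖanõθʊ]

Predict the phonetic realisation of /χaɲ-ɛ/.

The data show progressive nasality assimilation (vowel nasalisation): /i/ → [ĩ] after /m/; /ʊ/ → [ʊ̃] after /ɴ/; /o/ → [õ] after /n/ — a vowel is nasalised by an immediately preceding nasal consonant.
The vowel /ɛ/ is adjacent to the preceding nasal /ɲ/, so it acquires [+nasal] and surfaces as [ɛ̃].

[χaɲɛ̃]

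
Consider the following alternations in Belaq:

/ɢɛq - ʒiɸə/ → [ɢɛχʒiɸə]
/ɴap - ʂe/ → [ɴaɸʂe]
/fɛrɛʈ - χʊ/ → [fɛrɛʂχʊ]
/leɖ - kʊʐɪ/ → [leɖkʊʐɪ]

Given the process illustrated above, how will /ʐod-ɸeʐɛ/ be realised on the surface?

[ʐozɸeʐɛ]

The data show regressive manner assimilation: /q/ → [χ] before /ʒ/; /p/ → [ɸ] before /ʂ/; /ʈ/ → [ʂ] before /χ/. In each pair only manner changes, matching the following consonant, while place and voice stay constant.
No alternation appears in [leɖkʊʐɪ]: there the adjacent consonants already agree in manner (/ɖ/ and /k/ are both stops), so this form is consistent with the same rule.
/d/ is a voiced alveolar stop. The following trigger /ɸ/ is a fricative, so /d/ must become a fricative as well.
Changing only its manner to fricative gives [z] — the voiced alveolar fricative.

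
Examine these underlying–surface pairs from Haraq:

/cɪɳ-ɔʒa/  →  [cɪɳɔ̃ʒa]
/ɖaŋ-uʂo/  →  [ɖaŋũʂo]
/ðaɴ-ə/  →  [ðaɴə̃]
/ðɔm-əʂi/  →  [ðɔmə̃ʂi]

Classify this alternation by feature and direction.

The vowel /ɔ/ surfaces as nasalised [ɔ̃] next to the preceding nasal /ɳ/ — it has acquired the [+nasal] feature of its neighbour.
The other forms show the same pattern: /u/ → [ũ] after /ŋ/; /ə/ → [ə̃] after /ɴ/; /ə/ → [ə̃] after /m/ — each time a vowel is nasalised next to a preceding nasal.
Because the conditioning nasal is to the left of the vowel that changes, the process is progressive (perseverative).

progressive nasality assimilation (vowel nasalisation)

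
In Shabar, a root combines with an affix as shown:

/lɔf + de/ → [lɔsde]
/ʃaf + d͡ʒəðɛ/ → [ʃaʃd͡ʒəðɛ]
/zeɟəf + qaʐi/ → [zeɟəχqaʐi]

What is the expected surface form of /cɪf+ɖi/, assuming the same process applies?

[cɪʂɖi]

The data show regressive place assimilation: /f/ → [s] before /d/; /f/ → [ʃ] before /d͡ʒ/; /f/ → [χ] before /q/. In each pair only place changes, matching the following consonant, while manner and voice stay constant.
/f/ is a voiceless labiodental fricative. The following trigger /ɖ/ is retroflex, so /f/ must become retroflex as well.
The voiceless retroflex fricative is [ʂ], so /f/ → [ʂ].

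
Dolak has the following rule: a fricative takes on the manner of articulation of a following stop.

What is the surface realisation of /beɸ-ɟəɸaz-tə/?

[bepɟəɸadtə]

The rule targets /ɸ/ (voiceless bilabial fricative), which sits before the trigger /ɟ/ (stop).
The voiceless bilabial stop is [p], so /ɸ/ → [p].
The same rule applies at the second boundary: /z/ → [d] next to /t/.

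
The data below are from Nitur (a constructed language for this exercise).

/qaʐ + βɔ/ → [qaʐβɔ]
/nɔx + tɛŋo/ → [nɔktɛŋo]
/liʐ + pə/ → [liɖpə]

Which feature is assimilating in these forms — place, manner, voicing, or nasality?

Comparing underlying and surface forms, /x/ → [k] is the alternation; the neighbouring /t/ is constant.
The change fricative → stop matches the manner of the following /t/, identifying this as manner assimilation.
The other alternating form patterns the same way: /ʐ/ → [ɖ] before /p/ (fricative → stop, matching a stop) — only manner changes, and always toward the following segment.
No alternation appears in [qaʐβɔ]: there the adjacent consonants already agree in manner (/ʐ/ and /β/ are both fricatives), so this form is consistent with the same rule.

manner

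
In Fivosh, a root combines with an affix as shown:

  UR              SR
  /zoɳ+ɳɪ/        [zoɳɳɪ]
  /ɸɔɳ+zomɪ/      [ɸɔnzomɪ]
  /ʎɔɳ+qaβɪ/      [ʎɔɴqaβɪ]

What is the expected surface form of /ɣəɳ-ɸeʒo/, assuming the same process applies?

The data show regressive place assimilation: /ɳ/ → [n] before /z/; /ɳ/ → [ɴ] before /q/. In each pair only place changes, matching the following consonant, while manner and voice stay constant.
No alternation appears in [zoɳɳɪ]: there the adjacent consonants already agree in place (/ɳ/ and /ɳ/ are both retroflex), so this form is consistent with the same rule.
/ɳ/ is a voiced retroflex nasal. The following trigger /ɸ/ is bilabial, so /ɳ/ must become bilabial as well.
Changing only its place to bilabial gives [m] — the voiced bilabial nasal.

[ɣəmɸeʒo]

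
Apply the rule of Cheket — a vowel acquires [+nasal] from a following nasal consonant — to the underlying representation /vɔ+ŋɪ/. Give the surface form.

/ɔ/ sits next to the nasal /ŋ/ and is therefore nasalised to [ɔ̃].

[vɔ̃ŋɪ]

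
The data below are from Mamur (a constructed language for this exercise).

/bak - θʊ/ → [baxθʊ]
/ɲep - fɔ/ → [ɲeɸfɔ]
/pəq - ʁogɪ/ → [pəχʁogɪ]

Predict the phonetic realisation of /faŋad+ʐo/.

[faŋazʐo]

The data show regressive manner assimilation: /k/ → [x] before /θ/; /p/ → [ɸ] before /f/; /q/ → [χ] before /ʁ/. In each pair only manner changes, matching the following consonant, while place and voice stay constant.
/d/ is a voiced alveolar stop. The following trigger /ʐ/ is a fricative, so /d/ must become a fricative as well.
Changing only its manner to fricative gives [z] — the voiced alveolar fricative.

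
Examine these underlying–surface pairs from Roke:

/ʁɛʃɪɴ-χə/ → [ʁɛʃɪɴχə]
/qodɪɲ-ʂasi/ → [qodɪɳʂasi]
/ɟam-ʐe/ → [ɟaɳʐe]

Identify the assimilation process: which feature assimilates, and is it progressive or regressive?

regressive place assimilation

Underlying /ɲ/ is realised as [ɳ] next to /ʂ/; /ʂ/ itself does not change.
The change palatal → retroflex matches the place of the following /ʂ/, identifying this as place assimilation.
Manner and voice are unchanged, so the assimilation is partial, not total.
The other alternating form patterns the same way: /m/ → [ɳ] before /ʐ/ (bilabial → retroflex, matching retroflex) — only place changes, and always toward the following segment.
Nothing changes in [ʁɛʃɪɴχə]: there the adjacent consonants already agree in place (/ɴ/ and /χ/ are both uvular), so this form is consistent with the same rule.
Since the segment that changes precedes the conditioning segment, the assimilation is regressive.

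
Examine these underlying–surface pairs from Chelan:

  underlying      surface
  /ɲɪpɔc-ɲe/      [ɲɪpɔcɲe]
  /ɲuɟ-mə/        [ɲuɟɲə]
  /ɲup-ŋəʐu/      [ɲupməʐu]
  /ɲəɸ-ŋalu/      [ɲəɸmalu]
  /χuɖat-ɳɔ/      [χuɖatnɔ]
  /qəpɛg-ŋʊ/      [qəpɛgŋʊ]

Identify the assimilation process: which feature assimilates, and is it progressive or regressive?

progressive place assimilation

The segment that alternates is /m/, which surfaces as [ɲ] when adjacent to /ɟ/.
/m/ is bilabial while /ɟ/ is palatal; the output [ɲ] is palatal, matching the trigger — so the feature that spreads is place.
Manner and voice are unchanged, so the assimilation is partial, not total.
Checking the remaining alternations: /ŋ/ → [m] after /p/ (velar → bilabial, matching bilabial); /ŋ/ → [m] after /ɸ/ (velar → bilabial, matching bilabial); /ɳ/ → [n] after /t/ (retroflex → alveolar, matching alveolar) — only place changes, and always toward the preceding segment.
No alternation appears in [ɲɪpɔcɲe], [qəpɛgŋʊ]: there the adjacent consonants already agree in place (/ɲ/ and /c/ are both palatal; /ŋ/ and /g/ are both velar), so these forms are consistent with the same rule.
Since the segment that changes follows the conditioning segment, the assimilation is progressive.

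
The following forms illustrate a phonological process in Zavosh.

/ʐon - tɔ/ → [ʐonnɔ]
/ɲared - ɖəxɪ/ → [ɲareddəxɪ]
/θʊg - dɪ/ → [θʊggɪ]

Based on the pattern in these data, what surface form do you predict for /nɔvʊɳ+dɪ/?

[nɔvʊɳɳɪ]

The data show progressive total assimilation (/t/ → [n] after /n/; /ɖ/ → [d] after /d/; /d/ → [g] after /g/): in every case the target segment becomes identical to its preceding neighbour, copying more than a single feature.
/d/ is the segment targeted by the rule; it sits immediately after /ɳ/, so it assimilates completely and surfaces as [ɳ].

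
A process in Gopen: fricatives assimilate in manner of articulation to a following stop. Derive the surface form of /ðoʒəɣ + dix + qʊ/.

[ðoʒəgdikqʊ]

The rule targets /ɣ/ (voiced velar fricative), which sits before the trigger /d/ (stop).
A voiced velar stop is [g], so the surface segment is [g].
At the second juncture, /x/ likewise becomes [k] adjacent to /q/.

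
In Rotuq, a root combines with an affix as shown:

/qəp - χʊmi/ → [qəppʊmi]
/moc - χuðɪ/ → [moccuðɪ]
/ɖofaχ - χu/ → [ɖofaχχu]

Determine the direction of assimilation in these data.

The segment that alternates is /χ/, which surfaces as [p] when adjacent to /p/.
The output [p] is identical to the trigger /p/ — every feature (place, manner, voicing) has been copied — so this is total assimilation.
The other form behaves the same way: /χ/ → [c] after /c/ — in each case the output is a copy of the preceding consonant.
In [ɖofaχχu] the two consonants at the boundary are already identical (/χ/ + /χ/), so the rule applies vacuously and nothing changes.
Since the segment that changes follows the conditioning segment, the assimilation is progressive.

progressive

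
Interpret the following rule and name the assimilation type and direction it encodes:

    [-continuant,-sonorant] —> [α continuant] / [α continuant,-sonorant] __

progressive manner assimilation

The shared variable α links the value of [continuant] on the target to that of the neighbouring obstruent. [continuant] distinguishes stops from fricatives — a manner-of-articulation feature — so this is manner assimilation.
The conditioning segment sits to the left of the focus bar, meaning the trigger precedes the segment that changes — progressive assimilation.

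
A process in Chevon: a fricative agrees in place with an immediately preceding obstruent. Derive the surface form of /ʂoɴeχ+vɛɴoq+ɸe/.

[ʂoɴeχʁɛɴoqχe]

The rule targets /v/ (voiced labiodental fricative), which sits after the trigger /χ/ (uvular).
A voiced uvular fricative is [ʁ], so the surface segment is [ʁ].
At the second juncture, /ɸ/ likewise becomes [χ] adjacent to /q/.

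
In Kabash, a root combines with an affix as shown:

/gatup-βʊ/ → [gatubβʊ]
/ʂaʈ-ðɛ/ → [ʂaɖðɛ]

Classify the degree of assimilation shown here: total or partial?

partial assimilation

Comparing underlying and surface forms, /p/ → [b] is the alternation; the neighbouring /β/ is constant.
/p/ is voiceless while /β/ is voiced; the output [b] is voiced, matching the trigger — so the feature that spreads is voicing.
Place and manner are unchanged, so the assimilation is partial, not total.
Checking the remaining alternation: /ʈ/ → [ɖ] before /ð/ (voiceless → voiced, matching voiced) — only voicing changes, and always toward the following segment.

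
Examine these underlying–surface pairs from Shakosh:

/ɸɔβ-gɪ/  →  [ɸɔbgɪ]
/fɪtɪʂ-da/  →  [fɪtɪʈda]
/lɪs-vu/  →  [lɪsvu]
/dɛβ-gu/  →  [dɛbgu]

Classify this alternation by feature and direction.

regressive manner assimilation

Underlying /β/ is realised as [b] next to /g/; /g/ itself does not change.
The change fricative → stop matches the manner of the following /g/, identifying this as manner assimilation.
Place and voice are unchanged, so the assimilation is partial, not total.
Checking the remaining alternation: /ʂ/ → [ʈ] before /d/ (fricative → stop, matching a stop) — only manner changes, and always toward the following segment.
Nothing changes in [lɪsvu]: there the adjacent consonants already agree in manner (/s/ and /v/ are both fricatives), so this form is consistent with the same rule.
Since the segment that changes precedes the conditioning segment, the assimilation is regressive.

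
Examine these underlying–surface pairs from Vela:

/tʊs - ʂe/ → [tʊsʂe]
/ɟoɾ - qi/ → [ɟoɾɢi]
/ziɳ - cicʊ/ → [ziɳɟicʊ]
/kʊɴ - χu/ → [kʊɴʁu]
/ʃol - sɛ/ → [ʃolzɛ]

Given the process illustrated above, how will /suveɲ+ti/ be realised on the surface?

The data show progressive voicing assimilation: /q/ → [ɢ] after /ɾ/; /c/ → [ɟ] after /ɳ/; /χ/ → [ʁ] after /ɴ/; /s/ → [z] after /l/. In each pair only voicing changes, matching the preceding consonant, while place and manner stay constant.
Nothing changes in [tʊsʂe]: there the adjacent consonants already agree in voicing (/ʂ/ and /s/ are both voiceless), so this form is consistent with the same rule.
The rule targets /t/ (voiceless alveolar stop), which sits after the trigger /ɲ/ (voiced).
Changing only its voicing to voiced gives [d] — the voiced alveolar stop.

[suveɲdi]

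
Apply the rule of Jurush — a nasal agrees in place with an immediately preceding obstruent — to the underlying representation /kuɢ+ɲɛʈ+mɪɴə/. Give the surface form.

[kuɢɴɛʈɳɪɴə]

The rule targets /ɲ/ (voiced palatal nasal), which sits after the trigger /ɢ/ (uvular).
Changing only its place to uvular gives [ɴ] — the voiced uvular nasal.
The same rule applies at the second boundary: /m/ → [ɳ] next to /ʈ/.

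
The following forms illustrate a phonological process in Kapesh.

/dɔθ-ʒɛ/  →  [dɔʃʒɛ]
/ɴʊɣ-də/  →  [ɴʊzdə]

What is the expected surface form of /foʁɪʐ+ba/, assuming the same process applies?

[foʁɪβba]

The data show regressive place assimilation: /θ/ → [ʃ] before /ʒ/; /ɣ/ → [z] before /d/. In each pair only place changes, matching the following consonant, while manner and voice stay constant.
/ʐ/ is a voiced retroflex fricative. The following trigger /b/ is bilabial, so /ʐ/ must become bilabial as well.
Changing only its place to bilabial gives [β] — the voiced bilabial fricative.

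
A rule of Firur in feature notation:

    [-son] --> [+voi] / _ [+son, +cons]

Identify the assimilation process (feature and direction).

regressive voicing assimilation

The structural change is [+voi], and the conditioning segment [+son, +cons] (a sonorant consonant) is itself voiced, so the target comes to share the voicing of its neighbour — voicing assimilation.
Since the environment is written after the underscore, the trigger follows the target; the direction is regressive.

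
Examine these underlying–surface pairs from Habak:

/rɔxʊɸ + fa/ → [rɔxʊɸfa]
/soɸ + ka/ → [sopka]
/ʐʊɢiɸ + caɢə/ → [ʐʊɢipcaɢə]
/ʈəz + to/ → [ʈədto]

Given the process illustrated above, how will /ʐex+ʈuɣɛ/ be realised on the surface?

The data show regressive manner assimilation: /ɸ/ → [p] before /k/; /ɸ/ → [p] before /c/; /z/ → [d] before /t/. In each pair only manner changes, matching the following consonant, while place and voice stay constant.
No alternation appears in [rɔxʊɸfa]: there the adjacent consonants already agree in manner (/ɸ/ and /f/ are both fricatives), so this form is consistent with the same rule.
The rule targets /x/ (voiceless velar fricative), which sits before the trigger /ʈ/ (stop).
Changing only its manner to stop gives [k] — the voiceless velar stop.

[ʐekʈuɣɛ]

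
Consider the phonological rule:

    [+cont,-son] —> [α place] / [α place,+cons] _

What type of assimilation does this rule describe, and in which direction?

progressive place assimilation

The rule copies the place features (abbreviated [place]) from the environment onto the target, so the assimilating feature is place.
Since the environment is written before the underscore, the trigger precedes the target; the direction is progressive.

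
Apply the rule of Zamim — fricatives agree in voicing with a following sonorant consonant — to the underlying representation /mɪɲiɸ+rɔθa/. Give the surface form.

/ɸ/ is a voiceless bilabial fricative. The following trigger /r/ is voiced, so /ɸ/ must become voiced as well.
Changing only its voicing to voiced gives [β] — the voiced bilabial fricative.

[mɪɲiβrɔθa]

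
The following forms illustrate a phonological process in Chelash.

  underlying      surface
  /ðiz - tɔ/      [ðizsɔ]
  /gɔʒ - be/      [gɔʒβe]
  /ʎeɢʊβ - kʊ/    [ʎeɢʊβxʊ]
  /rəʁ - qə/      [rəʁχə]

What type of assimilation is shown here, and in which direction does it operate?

progressive manner assimilation

The segment that alternates is /t/, which surfaces as [s] when adjacent to /z/.
The change stop → fricative matches the manner of the preceding /z/, identifying this as manner assimilation.
Place and voice are unchanged, so the assimilation is partial, not total.
Checking the remaining alternations: /b/ → [β] after /ʒ/ (stop → fricative, matching a fricative); /k/ → [x] after /β/ (stop → fricative, matching a fricative); /q/ → [χ] after /ʁ/ (stop → fricative, matching a fricative) — only manner changes, and always toward the preceding segment.
The trigger is the preceding segment, so the direction is progressive (perseverative).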